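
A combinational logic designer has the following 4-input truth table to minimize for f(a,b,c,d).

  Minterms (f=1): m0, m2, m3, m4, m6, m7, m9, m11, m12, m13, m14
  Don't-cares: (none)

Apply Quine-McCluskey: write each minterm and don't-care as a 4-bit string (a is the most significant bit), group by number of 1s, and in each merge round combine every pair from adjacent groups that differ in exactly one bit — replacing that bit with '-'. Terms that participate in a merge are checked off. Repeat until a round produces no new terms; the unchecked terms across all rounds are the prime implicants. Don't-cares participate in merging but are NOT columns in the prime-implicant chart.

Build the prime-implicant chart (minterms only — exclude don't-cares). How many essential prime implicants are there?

Round 0: 0000✓ 0010✓ 0011✓ 0100✓ 0110✓ 0111✓ 1001✓ 1011✓ 1100✓ 1101✓ 1110✓
Round 1: -011 -100✓ -110✓ 0-00✓ 0-10✓ 0-11✓ 00-0✓ 001-✓ 01-0✓ 011-✓ 1-01 10-1 11-0✓ 110-
Round 2: -1-0 0--0 0-1-
PIs = {-011, -1-0, 0--0, 0-1-, 1-01, 10-1, 110-}
Coverage chart:
  m0: 0--0 ←essential
  m2: 0--0,0-1-
  m3: -011,0-1-
  m4: -1-0,0--0
  m6: -1-0,0--0,0-1-
  m7: 0-1- ←essential
  m9: 1-01,10-1
  m11: -011,10-1
  m12: -1-0,110-
  m13: 1-01,110-
  m14: -1-0 ←essential
Essential: -1-0, 0--0, 0-1-

3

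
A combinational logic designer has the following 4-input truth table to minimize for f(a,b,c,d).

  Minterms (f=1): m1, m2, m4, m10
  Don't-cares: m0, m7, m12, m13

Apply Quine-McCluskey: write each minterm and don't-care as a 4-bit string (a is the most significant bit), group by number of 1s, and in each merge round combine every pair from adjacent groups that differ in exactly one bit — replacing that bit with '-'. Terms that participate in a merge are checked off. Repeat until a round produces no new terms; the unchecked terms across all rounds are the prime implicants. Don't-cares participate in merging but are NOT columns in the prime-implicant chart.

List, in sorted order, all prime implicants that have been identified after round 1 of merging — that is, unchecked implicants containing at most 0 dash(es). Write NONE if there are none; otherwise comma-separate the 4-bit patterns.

size-2^0 implicants → 0000(✓)  0001(✓)  0010(✓)  0100(✓)  0111  1010(✓)  1100(✓)  1101(✓)
size-2^1 implicants → -010  -100  0-00  00-0  000-  110-
Unchecked terms (primes): -010, -100, 0-00, 00-0, 000-, 0111, 110-

0111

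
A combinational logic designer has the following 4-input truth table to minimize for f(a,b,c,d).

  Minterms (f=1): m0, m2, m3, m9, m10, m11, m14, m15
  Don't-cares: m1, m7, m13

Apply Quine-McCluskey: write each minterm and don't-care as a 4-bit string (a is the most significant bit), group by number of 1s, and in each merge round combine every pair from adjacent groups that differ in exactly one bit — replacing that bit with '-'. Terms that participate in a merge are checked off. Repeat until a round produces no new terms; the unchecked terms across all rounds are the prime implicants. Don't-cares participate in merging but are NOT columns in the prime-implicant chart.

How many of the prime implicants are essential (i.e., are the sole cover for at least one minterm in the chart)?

2

Round 0: 0000✓ 0001✓ 0010✓ 0011✓ 0111✓ 1001✓ 1010✓ 1011✓ 1101✓ 1110✓ 1111✓
Round 1: -001✓ -010✓ -011✓ -111✓ 0-11✓ 00-0✓ 00-1✓ 000-✓ 001-✓ 1-01✓ 1-10✓ 1-11✓ 10-1✓ 101-✓ 11-1✓ 111-✓
Round 2: --11 -0-1 -01- 00-- 1--1 1-1-
PIs = {--11, -0-1, -01-, 00--, 1--1, 1-1-}
Coverage chart:
  m0: 00-- ←essential
  m2: -01-,00--
  m3: --11,-0-1,-01-,00--
  m9: -0-1,1--1
  m10: -01-,1-1-
  m11: --11,-0-1,-01-,1--1,1-1-
  m14: 1-1- ←essential
  m15: --11,1--1,1-1-
Essential: 00--, 1-1-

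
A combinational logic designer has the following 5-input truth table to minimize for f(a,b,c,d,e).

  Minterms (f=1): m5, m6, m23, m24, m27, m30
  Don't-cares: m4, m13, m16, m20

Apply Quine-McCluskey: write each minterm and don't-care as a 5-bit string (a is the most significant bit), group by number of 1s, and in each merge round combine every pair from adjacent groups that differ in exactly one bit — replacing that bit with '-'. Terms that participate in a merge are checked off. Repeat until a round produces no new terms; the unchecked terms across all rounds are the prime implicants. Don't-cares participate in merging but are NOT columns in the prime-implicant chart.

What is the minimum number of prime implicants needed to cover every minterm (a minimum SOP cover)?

6

size-2^0 implicants → 00100(✓)  00101(✓)  00110(✓)  01101(✓)  10000(✓)  10100(✓)  10111  11000(✓)  11011  11110
size-2^1 implicants → -0100  0-101  001-0  0010-  1-000  10-00
Unchecked terms (primes): -0100, 0-101, 001-0, 0010-, 1-000, 10-00, 10111, 11011, 11110
Minterm coverage:
  m5 ⊆ 0-101,0010-
  m6 ⊆ 001-0 [E]
  m23 ⊆ 10111 [E]
  m24 ⊆ 1-000 [E]
  m27 ⊆ 11011 [E]
  m30 ⊆ 11110 [E]
E = {001-0, 1-000, 10111, 11011, 11110}
Petrick residual → 0-101
Cover = a'cd'e + a'b'ce' + ac'd'e' + ab'cde + abc'de + abcde'  |cover|=6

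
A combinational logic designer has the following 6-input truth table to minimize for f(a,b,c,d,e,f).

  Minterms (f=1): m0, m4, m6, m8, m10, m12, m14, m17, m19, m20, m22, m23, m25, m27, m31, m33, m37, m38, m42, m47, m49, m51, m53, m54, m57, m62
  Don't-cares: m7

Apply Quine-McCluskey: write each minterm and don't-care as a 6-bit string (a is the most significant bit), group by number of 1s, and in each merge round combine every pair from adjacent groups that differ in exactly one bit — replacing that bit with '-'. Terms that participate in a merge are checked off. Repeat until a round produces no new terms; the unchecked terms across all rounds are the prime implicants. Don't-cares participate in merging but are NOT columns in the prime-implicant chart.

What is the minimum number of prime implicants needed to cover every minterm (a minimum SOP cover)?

[col 0] 000000*, 000100*, 000110*, 000111*, 001000*, 001010*, 001100*, 001110*, 010001*, 010011*, 010100*, 010110*, 010111*, 011001*, 011011*, 011111*, 100001*, 100101*, 100110*, 101010*, 101111, 110001*, 110011*, 110101*, 110110*, 111001*, 111110*
[col 1] -00110*, -01010, -10001*, -10011*, -10110*, -11001*, 0-0100*, 0-0110*, 0-0111*, 00-000*, 00-100*, 00-110*, 000-00*, 0001-0*, 00011-*, 001-00*, 001-10*, 0010-0*, 0011-0*, 01-001*, 01-011*, 01-111*, 010-11*, 0100-1*, 0101-0*, 01011-*, 011-11*, 0110-1*, 1-0001*, 1-0101*, 1-0110*, 100-01*, 11-001*, 11-110, 110-01*, 1100-1*
[col 2] --0110, -1-001, -100-1, 0-01-0, 0-011-, 00--00, 00-1-0, 001--0, 01--11, 01-0-1, 1-0-01
Prime implicants: --0110, -01010, -1-001, -100-1, 0-01-0, 0-011-, 00--00, 00-1-0, 001--0, 01--11, 01-0-1, 1-0-01, 101111, 11-110
PI chart (minterm → PIs covering it):
  0 | 00--00  (sole → essential)
  4 | 0-01-0,00--00,00-1-0
  6 | --0110,0-01-0,0-011-,00-1-0
  8 | 00--00,001--0
  10 | -01010,001--0
  12 | 00--00,00-1-0,001--0
  14 | 00-1-0,001--0
  17 | -1-001,-100-1,01-0-1
  19 | -100-1,01--11,01-0-1
  20 | 0-01-0  (sole → essential)
  22 | --0110,0-01-0,0-011-
  23 | 0-011-,01--11
  25 | -1-001,01-0-1
  27 | 01--11,01-0-1
  31 | 01--11  (sole → essential)
  33 | 1-0-01  (sole → essential)
  37 | 1-0-01  (sole → essential)
  38 | --0110  (sole → essential)
  42 | -01010  (sole → essential)
  47 | 101111  (sole → essential)
  49 | -1-001,-100-1,1-0-01
  51 | -100-1  (sole → essential)
  53 | 1-0-01  (sole → essential)
  54 | --0110,11-110
  57 | -1-001  (sole → essential)
  62 | 11-110  (sole → essential)
Essential prime implicants: --0110, -01010, -1-001, -100-1, 0-01-0, 00--00, 01--11, 1-0-01, 101111, 11-110
Petrick residual → 00-1-0
Minimum SOP uses 11 PIs: c'def' + b'cd'ef' + bd'e'f + bc'd'f + a'c'df' + a'b'e'f' + a'b'df' + a'bef + ac'e'f + ab'cdef + abdef'

11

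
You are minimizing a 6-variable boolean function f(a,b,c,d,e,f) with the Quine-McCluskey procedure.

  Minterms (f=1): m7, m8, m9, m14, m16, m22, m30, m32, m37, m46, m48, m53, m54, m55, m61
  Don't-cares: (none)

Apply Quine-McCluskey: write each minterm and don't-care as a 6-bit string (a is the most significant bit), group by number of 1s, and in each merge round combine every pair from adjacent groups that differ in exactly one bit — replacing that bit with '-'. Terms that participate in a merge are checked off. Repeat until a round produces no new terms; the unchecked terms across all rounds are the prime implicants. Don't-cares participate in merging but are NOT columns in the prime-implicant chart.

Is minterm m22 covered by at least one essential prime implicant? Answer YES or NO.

Round 0: 000111 001000✓ 001001✓ 001110✓ 010000✓ 010110✓ 011110✓ 100000✓ 100101✓ 101110✓ 110000✓ 110101✓ 110110✓ 110111✓ 111101✓
Round 1: -01110 -10000 -10110 0-1110 00100- 01-110 1-0000 1-0101 11-101 1101-1 11011-
PIs = {-01110, -10000, -10110, 0-1110, 000111, 00100-, 01-110, 1-0000, 1-0101, 11-101, 1101-1, 11011-}
Coverage chart:
  m7: 000111 ←essential
  m8: 00100- ←essential
  m9: 00100- ←essential
  m14: -01110,0-1110
  m16: -10000 ←essential
  m22: -10110,01-110
  m30: 0-1110,01-110
  m32: 1-0000 ←essential
  m37: 1-0101 ←essential
  m46: -01110 ←essential
  m48: -10000,1-0000
  m53: 1-0101,11-101,1101-1
  m54: -10110,11011-
  m55: 1101-1,11011-
  m61: 11-101 ←essential
Essential: -01110, -10000, 000111, 00100-, 1-0000, 1-0101, 11-101

NO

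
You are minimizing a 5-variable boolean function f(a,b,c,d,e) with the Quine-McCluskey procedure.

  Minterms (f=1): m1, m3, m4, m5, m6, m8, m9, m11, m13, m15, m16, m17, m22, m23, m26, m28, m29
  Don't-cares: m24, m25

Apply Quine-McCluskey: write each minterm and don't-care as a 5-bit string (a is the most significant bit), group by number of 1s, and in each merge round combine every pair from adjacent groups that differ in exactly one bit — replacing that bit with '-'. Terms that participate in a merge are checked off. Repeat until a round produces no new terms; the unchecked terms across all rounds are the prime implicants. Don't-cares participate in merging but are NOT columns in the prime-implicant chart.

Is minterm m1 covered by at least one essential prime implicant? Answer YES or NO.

size-2^0 implicants → 00001(✓)  00011(✓)  00100(✓)  00101(✓)  00110(✓)  01000(✓)  01001(✓)  01011(✓)  01101(✓)  01111(✓)  10000(✓)  10001(✓)  10110(✓)  10111(✓)  11000(✓)  11001(✓)  11010(✓)  11100(✓)  11101(✓)
size-2^1 implicants → -0001(✓)  -0110  -1000(✓)  -1001(✓)  -1101(✓)  0-001(✓)  0-011(✓)  0-101(✓)  00-01(✓)  000-1(✓)  001-0  0010-  01-01(✓)  01-11(✓)  010-1(✓)  0100-(✓)  011-1(✓)  1-000(✓)  1-001(✓)  1000-(✓)  1011-  11-00(✓)  11-01(✓)  110-0  1100-(✓)  1110-(✓)
size-2^2 implicants → --001  -1-01  -100-  0--01  0-0-1  01--1  1-00-  11-0-
Unchecked terms (primes): --001, -0110, -1-01, -100-, 0--01, 0-0-1, 001-0, 0010-, 01--1, 1-00-, 1011-, 11-0-, 110-0
Minterm coverage:
  m1 ⊆ --001,0--01,0-0-1
  m3 ⊆ 0-0-1 [E]
  m4 ⊆ 001-0,0010-
  m5 ⊆ 0--01,0010-
  m6 ⊆ -0110,001-0
  m8 ⊆ -100- [E]
  m9 ⊆ --001,-1-01,-100-,0--01,0-0-1,01--1
  m11 ⊆ 0-0-1,01--1
  m13 ⊆ -1-01,0--01,01--1
  m15 ⊆ 01--1 [E]
  m16 ⊆ 1-00- [E]
  m17 ⊆ --001,1-00-
  m22 ⊆ -0110,1011-
  m23 ⊆ 1011- [E]
  m26 ⊆ 110-0 [E]
  m28 ⊆ 11-0- [E]
  m29 ⊆ -1-01,11-0-
E = {-100-, 0-0-1, 01--1, 1-00-, 1011-, 11-0-, 110-0}

YES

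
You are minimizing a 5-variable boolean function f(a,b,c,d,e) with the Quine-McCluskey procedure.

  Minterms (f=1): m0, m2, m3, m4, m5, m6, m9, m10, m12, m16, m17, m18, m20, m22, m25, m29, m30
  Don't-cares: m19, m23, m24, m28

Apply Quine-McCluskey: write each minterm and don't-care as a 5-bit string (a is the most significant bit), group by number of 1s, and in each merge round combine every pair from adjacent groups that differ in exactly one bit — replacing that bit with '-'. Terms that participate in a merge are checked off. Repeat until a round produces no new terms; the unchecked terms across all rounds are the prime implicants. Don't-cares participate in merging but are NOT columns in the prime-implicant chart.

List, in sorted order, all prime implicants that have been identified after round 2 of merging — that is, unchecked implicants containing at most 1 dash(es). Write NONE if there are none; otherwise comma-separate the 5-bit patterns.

-1001, 0-010, 0010-

size-2^0 implicants → 00000(✓)  00010(✓)  00011(✓)  00100(✓)  00101(✓)  00110(✓)  01001(✓)  01010(✓)  01100(✓)  10000(✓)  10001(✓)  10010(✓)  10011(✓)  10100(✓)  10110(✓)  10111(✓)  11000(✓)  11001(✓)  11100(✓)  11101(✓)  11110(✓)
size-2^1 implicants → -0000(✓)  -0010(✓)  -0011(✓)  -0100(✓)  -0110(✓)  -1001  -1100(✓)  0-010  0-100(✓)  00-00(✓)  00-10(✓)  000-0(✓)  0001-(✓)  001-0(✓)  0010-  1-000(✓)  1-001(✓)  1-100(✓)  1-110(✓)  10-00(✓)  10-10(✓)  10-11(✓)  100-0(✓)  100-1(✓)  1000-(✓)  1001-(✓)  101-0(✓)  1011-(✓)  11-00(✓)  11-01(✓)  1100-(✓)  111-0(✓)  1110-(✓)
size-2^2 implicants → --100  -0-00(✓)  -0-10(✓)  -00-0(✓)  -001-  -01-0(✓)  00--0(✓)  1--00  1-00-  1-1-0  10--0(✓)  10-1-  100--  11-0-
size-2^3 implicants → -0--0
Unchecked terms (primes): --100, -0--0, -001-, -1001, 0-010, 0010-, 1--00, 1-00-, 1-1-0, 10-1-, 100--, 11-0-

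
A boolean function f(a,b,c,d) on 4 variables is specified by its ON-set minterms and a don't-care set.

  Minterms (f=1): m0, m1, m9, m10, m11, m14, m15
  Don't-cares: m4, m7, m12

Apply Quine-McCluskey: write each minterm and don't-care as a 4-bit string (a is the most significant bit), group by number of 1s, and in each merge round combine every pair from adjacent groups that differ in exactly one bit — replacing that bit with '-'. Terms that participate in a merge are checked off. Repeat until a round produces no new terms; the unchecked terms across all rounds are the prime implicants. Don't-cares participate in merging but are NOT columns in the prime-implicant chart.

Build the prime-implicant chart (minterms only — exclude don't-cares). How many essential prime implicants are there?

1

[col 0] 0000*, 0001*, 0100*, 0111*, 1001*, 1010*, 1011*, 1100*, 1110*, 1111*
[col 1] -001, -100, -111, 0-00, 000-, 1-10*, 1-11*, 10-1, 101-*, 11-0, 111-*
[col 2] 1-1-
Prime implicants: -001, -100, -111, 0-00, 000-, 1-1-, 10-1, 11-0
PI chart (minterm → PIs covering it):
  0 | 0-00,000-
  1 | -001,000-
  9 | -001,10-1
  10 | 1-1-  (sole → essential)
  11 | 1-1-,10-1
  14 | 1-1-,11-0
  15 | -111,1-1-
Essential prime implicants: 1-1-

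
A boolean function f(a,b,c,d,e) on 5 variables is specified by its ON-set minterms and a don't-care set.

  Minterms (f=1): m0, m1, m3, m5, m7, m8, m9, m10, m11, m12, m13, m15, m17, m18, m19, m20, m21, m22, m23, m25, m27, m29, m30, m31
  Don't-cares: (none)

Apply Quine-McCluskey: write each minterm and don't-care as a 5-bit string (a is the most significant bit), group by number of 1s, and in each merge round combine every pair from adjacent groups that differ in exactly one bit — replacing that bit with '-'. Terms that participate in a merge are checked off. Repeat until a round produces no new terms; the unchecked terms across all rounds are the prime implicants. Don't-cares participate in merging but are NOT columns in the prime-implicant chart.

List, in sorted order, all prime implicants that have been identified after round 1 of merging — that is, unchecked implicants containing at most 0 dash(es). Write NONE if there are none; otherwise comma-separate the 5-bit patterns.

[col 0] 00000*, 00001*, 00011*, 00101*, 00111*, 01000*, 01001*, 01010*, 01011*, 01100*, 01101*, 01111*, 10001*, 10010*, 10011*, 10100*, 10101*, 10110*, 10111*, 11001*, 11011*, 11101*, 11110*, 11111*
[col 1] -0001*, -0011*, -0101*, -0111*, -1001*, -1011*, -1101*, -1111*, 0-000*, 0-001*, 0-011*, 0-101*, 0-111*, 00-01*, 00-11*, 000-1*, 0000-*, 001-1*, 01-00*, 01-01*, 01-11*, 010-0*, 010-1*, 0100-*, 0101-*, 011-1*, 0110-*, 1-001*, 1-011*, 1-101*, 1-110*, 1-111*, 10-01*, 10-10*, 10-11*, 100-1*, 1001-*, 101-0*, 101-1*, 1010-*, 1011-*, 11-01*, 11-11*, 110-1*, 111-1*, 1111-*
[col 2] --001*, --011*, --101*, --111*, -0-01*, -0-11*, -00-1*, -01-1*, -1-01*, -1-11*, -10-1*, -11-1*, 0--01*, 0--11*, 0-0-1*, 0-00-, 0-1-1*, 00--1*, 01--1*, 01-0-, 010--, 1--01*, 1--11*, 1-0-1*, 1-1-1*, 1-11-, 10--1*, 10-1-, 101--, 11--1*
[col 3] ---01*, ---11*, --0-1*, --1-1*, -0--1*, -1--1*, 0---1*, 1---1*
[col 4] ----1
Prime implicants: ----1, 0-00-, 01-0-, 010--, 1-11-, 10-1-, 101--

NONE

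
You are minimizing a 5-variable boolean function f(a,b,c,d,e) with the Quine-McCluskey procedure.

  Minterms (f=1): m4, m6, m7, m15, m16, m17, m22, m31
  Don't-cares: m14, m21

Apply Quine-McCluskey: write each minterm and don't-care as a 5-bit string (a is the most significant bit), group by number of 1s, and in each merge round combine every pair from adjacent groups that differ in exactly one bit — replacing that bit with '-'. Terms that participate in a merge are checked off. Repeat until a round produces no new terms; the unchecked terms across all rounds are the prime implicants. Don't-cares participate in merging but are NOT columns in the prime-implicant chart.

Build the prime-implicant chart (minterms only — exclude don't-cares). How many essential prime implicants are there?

5

size-2^0 implicants → 00100(✓)  00110(✓)  00111(✓)  01110(✓)  01111(✓)  10000(✓)  10001(✓)  10101(✓)  10110(✓)  11111(✓)
size-2^1 implicants → -0110  -1111  0-110(✓)  0-111(✓)  001-0  0011-(✓)  0111-(✓)  10-01  1000-
size-2^2 implicants → 0-11-
Unchecked terms (primes): -0110, -1111, 0-11-, 001-0, 10-01, 1000-
Minterm coverage:
  m4 ⊆ 001-0 [E]
  m6 ⊆ -0110,0-11-,001-0
  m7 ⊆ 0-11- [E]
  m15 ⊆ -1111,0-11-
  m16 ⊆ 1000- [E]
  m17 ⊆ 10-01,1000-
  m22 ⊆ -0110 [E]
  m31 ⊆ -1111 [E]
E = {-0110, -1111, 0-11-, 001-0, 1000-}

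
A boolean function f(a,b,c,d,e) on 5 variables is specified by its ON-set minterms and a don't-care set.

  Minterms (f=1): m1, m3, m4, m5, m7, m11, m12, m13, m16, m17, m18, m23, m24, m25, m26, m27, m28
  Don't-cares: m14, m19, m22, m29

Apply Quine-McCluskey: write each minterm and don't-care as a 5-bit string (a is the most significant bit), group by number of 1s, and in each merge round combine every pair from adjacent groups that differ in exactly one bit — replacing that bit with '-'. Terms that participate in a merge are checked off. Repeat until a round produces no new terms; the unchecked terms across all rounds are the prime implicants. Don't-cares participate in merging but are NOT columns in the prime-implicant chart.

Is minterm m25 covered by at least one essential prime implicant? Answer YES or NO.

YES

size-2^0 implicants → 00001(✓)  00011(✓)  00100(✓)  00101(✓)  00111(✓)  01011(✓)  01100(✓)  01101(✓)  01110(✓)  10000(✓)  10001(✓)  10010(✓)  10011(✓)  10110(✓)  10111(✓)  11000(✓)  11001(✓)  11010(✓)  11011(✓)  11100(✓)  11101(✓)
size-2^1 implicants → -0001(✓)  -0011(✓)  -0111(✓)  -1011(✓)  -1100(✓)  -1101(✓)  0-011(✓)  0-100(✓)  0-101(✓)  00-01(✓)  00-11(✓)  000-1(✓)  001-1(✓)  0010-(✓)  011-0  0110-(✓)  1-000(✓)  1-001(✓)  1-010(✓)  1-011(✓)  10-10(✓)  10-11(✓)  100-0(✓)  100-1(✓)  1000-(✓)  1001-(✓)  1011-(✓)  11-00(✓)  11-01(✓)  110-0(✓)  110-1(✓)  1100-(✓)  1101-(✓)  1110-(✓)
size-2^2 implicants → --011  -0-11  -00-1  -110-  0-10-  00--1  1-0-0(✓)  1-0-1(✓)  1-00-(✓)  1-01-(✓)  10-1-  100--(✓)  11-0-  110--(✓)
size-2^3 implicants → 1-0--
Unchecked terms (primes): --011, -0-11, -00-1, -110-, 0-10-, 00--1, 011-0, 1-0--, 10-1-, 11-0-
Minterm coverage:
  m1 ⊆ -00-1,00--1
  m3 ⊆ --011,-0-11,-00-1,00--1
  m4 ⊆ 0-10- [E]
  m5 ⊆ 0-10-,00--1
  m7 ⊆ -0-11,00--1
  m11 ⊆ --011 [E]
  m12 ⊆ -110-,0-10-,011-0
  m13 ⊆ -110-,0-10-
  m16 ⊆ 1-0-- [E]
  m17 ⊆ -00-1,1-0--
  m18 ⊆ 1-0--,10-1-
  m23 ⊆ -0-11,10-1-
  m24 ⊆ 1-0--,11-0-
  m25 ⊆ 1-0--,11-0-
  m26 ⊆ 1-0-- [E]
  m27 ⊆ --011,1-0--
  m28 ⊆ -110-,11-0-
E = {--011, 0-10-, 1-0--}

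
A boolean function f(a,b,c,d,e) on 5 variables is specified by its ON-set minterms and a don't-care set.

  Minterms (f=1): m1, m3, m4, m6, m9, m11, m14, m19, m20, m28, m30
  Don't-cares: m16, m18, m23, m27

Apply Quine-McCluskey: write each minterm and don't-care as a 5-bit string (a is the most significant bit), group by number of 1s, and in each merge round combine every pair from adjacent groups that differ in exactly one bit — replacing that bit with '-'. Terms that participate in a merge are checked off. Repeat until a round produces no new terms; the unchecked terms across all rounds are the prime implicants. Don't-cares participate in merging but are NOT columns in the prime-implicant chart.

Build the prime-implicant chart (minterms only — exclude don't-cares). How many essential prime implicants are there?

1

[col 0] 00001*, 00011*, 00100*, 00110*, 01001*, 01011*, 01110*, 10000*, 10010*, 10011*, 10100*, 10111*, 11011*, 11100*, 11110*
[col 1] -0011*, -0100, -1011*, -1110, 0-001*, 0-011*, 0-110, 000-1*, 001-0, 010-1*, 1-011*, 1-100, 10-00, 10-11, 100-0, 1001-, 111-0
[col 2] --011, 0-0-1
Prime implicants: --011, -0100, -1110, 0-0-1, 0-110, 001-0, 1-100, 10-00, 10-11, 100-0, 1001-, 111-0
PI chart (minterm → PIs covering it):
  1 | 0-0-1  (sole → essential)
  3 | --011,0-0-1
  4 | -0100,001-0
  6 | 0-110,001-0
  9 | 0-0-1  (sole → essential)
  11 | --011,0-0-1
  14 | -1110,0-110
  19 | --011,10-11,1001-
  20 | -0100,1-100,10-00
  28 | 1-100,111-0
  30 | -1110,111-0
Essential prime implicants: 0-0-1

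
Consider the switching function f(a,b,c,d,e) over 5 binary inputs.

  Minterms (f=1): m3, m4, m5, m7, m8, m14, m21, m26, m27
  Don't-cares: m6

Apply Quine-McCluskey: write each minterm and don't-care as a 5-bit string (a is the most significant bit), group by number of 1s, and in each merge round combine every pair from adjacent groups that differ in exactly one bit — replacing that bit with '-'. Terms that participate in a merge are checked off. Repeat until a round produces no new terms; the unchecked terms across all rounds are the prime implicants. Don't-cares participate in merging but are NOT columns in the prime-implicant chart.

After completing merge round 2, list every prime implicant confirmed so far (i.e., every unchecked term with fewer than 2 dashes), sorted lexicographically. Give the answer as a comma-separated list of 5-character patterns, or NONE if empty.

-0101, 0-110, 00-11, 01000, 1101-

Round 0: 00011✓ 00100✓ 00101✓ 00110✓ 00111✓ 01000 01110✓ 10101✓ 11010✓ 11011✓
Round 1: -0101 0-110 00-11 001-0✓ 001-1✓ 0010-✓ 0011-✓ 1101-
Round 2: 001--
PIs = {-0101, 0-110, 00-11, 001--, 01000, 1101-}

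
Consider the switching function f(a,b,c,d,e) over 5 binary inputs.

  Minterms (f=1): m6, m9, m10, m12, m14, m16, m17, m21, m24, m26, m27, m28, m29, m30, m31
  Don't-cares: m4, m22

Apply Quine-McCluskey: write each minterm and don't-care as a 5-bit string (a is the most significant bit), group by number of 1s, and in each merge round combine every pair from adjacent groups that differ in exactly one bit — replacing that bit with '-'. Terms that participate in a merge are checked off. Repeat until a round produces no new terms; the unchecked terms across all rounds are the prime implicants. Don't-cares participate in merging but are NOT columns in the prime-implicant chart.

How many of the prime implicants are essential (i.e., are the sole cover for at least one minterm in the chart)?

3

[col 0] 00100*, 00110*, 01001, 01010*, 01100*, 01110*, 10000*, 10001*, 10101*, 10110*, 11000*, 11010*, 11011*, 11100*, 11101*, 11110*, 11111*
[col 1] -0110*, -1010*, -1100*, -1110*, 0-100*, 0-110*, 001-0*, 01-10*, 011-0*, 1-000, 1-101, 1-110*, 10-01, 1000-, 11-00*, 11-10*, 11-11*, 110-0*, 1101-*, 111-0*, 111-1*, 1110-*, 1111-*
[col 2] --110, -1-10, -11-0, 0-1-0, 11--0, 11-1-, 111--
Prime implicants: --110, -1-10, -11-0, 0-1-0, 01001, 1-000, 1-101, 10-01, 1000-, 11--0, 11-1-, 111--
PI chart (minterm → PIs covering it):
  6 | --110,0-1-0
  9 | 01001  (sole → essential)
  10 | -1-10  (sole → essential)
  12 | -11-0,0-1-0
  14 | --110,-1-10,-11-0,0-1-0
  16 | 1-000,1000-
  17 | 10-01,1000-
  21 | 1-101,10-01
  24 | 1-000,11--0
  26 | -1-10,11--0,11-1-
  27 | 11-1-  (sole → essential)
  28 | -11-0,11--0,111--
  29 | 1-101,111--
  30 | --110,-1-10,-11-0,11--0,11-1-,111--
  31 | 11-1-,111--
Essential prime implicants: -1-10, 01001, 11-1-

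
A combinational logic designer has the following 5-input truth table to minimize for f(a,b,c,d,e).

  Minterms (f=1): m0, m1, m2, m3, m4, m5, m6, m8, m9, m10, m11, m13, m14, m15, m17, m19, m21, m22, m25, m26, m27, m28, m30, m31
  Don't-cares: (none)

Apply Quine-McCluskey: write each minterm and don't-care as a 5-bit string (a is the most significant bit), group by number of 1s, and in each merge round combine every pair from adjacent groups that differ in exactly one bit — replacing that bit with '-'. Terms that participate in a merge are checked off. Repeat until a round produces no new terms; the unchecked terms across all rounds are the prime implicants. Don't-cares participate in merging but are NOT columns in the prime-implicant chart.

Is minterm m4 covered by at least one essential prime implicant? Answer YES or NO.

NO

size-2^0 implicants → 00000(✓)  00001(✓)  00010(✓)  00011(✓)  00100(✓)  00101(✓)  00110(✓)  01000(✓)  01001(✓)  01010(✓)  01011(✓)  01101(✓)  01110(✓)  01111(✓)  10001(✓)  10011(✓)  10101(✓)  10110(✓)  11001(✓)  11010(✓)  11011(✓)  11100(✓)  11110(✓)  11111(✓)
size-2^1 implicants → -0001(✓)  -0011(✓)  -0101(✓)  -0110(✓)  -1001(✓)  -1010(✓)  -1011(✓)  -1110(✓)  -1111(✓)  0-000(✓)  0-001(✓)  0-010(✓)  0-011(✓)  0-101(✓)  0-110(✓)  00-00(✓)  00-01(✓)  00-10(✓)  000-0(✓)  000-1(✓)  0000-(✓)  0001-(✓)  001-0(✓)  0010-(✓)  01-01(✓)  01-10(✓)  01-11(✓)  010-0(✓)  010-1(✓)  0100-(✓)  0101-(✓)  011-1(✓)  0111-(✓)  1-001(✓)  1-011(✓)  1-110(✓)  10-01(✓)  100-1(✓)  11-10(✓)  11-11(✓)  110-1(✓)  1101-(✓)  111-0  1111-(✓)
size-2^2 implicants → --001(✓)  --011(✓)  --110  -0-01  -00-1(✓)  -1-10(✓)  -1-11(✓)  -10-1(✓)  -101-(✓)  -111-(✓)  0--01  0--10  0-0-0(✓)  0-0-1(✓)  0-00-(✓)  0-01-(✓)  00--0  00-0-  000--(✓)  01--1  01-1-(✓)  010--(✓)  1-0-1(✓)  11-1-(✓)
size-2^3 implicants → --0-1  -1-1-  0-0--
Unchecked terms (primes): --0-1, --110, -0-01, -1-1-, 0--01, 0--10, 0-0--, 00--0, 00-0-, 01--1, 111-0
Minterm coverage:
  m0 ⊆ 0-0--,00--0,00-0-
  m1 ⊆ --0-1,-0-01,0--01,0-0--,00-0-
  m2 ⊆ 0--10,0-0--,00--0
  m3 ⊆ --0-1,0-0--
  m4 ⊆ 00--0,00-0-
  m5 ⊆ -0-01,0--01,00-0-
  m6 ⊆ --110,0--10,00--0
  m8 ⊆ 0-0-- [E]
  m9 ⊆ --0-1,0--01,0-0--,01--1
  m10 ⊆ -1-1-,0--10,0-0--
  m11 ⊆ --0-1,-1-1-,0-0--,01--1
  m13 ⊆ 0--01,01--1
  m14 ⊆ --110,-1-1-,0--10
  m15 ⊆ -1-1-,01--1
  m17 ⊆ --0-1,-0-01
  m19 ⊆ --0-1 [E]
  m21 ⊆ -0-01 [E]
  m22 ⊆ --110 [E]
  m25 ⊆ --0-1 [E]
  m26 ⊆ -1-1- [E]
  m27 ⊆ --0-1,-1-1-
  m28 ⊆ 111-0 [E]
  m30 ⊆ --110,-1-1-,111-0
  m31 ⊆ -1-1- [E]
E = {--0-1, --110, -0-01, -1-1-, 0-0--, 111-0}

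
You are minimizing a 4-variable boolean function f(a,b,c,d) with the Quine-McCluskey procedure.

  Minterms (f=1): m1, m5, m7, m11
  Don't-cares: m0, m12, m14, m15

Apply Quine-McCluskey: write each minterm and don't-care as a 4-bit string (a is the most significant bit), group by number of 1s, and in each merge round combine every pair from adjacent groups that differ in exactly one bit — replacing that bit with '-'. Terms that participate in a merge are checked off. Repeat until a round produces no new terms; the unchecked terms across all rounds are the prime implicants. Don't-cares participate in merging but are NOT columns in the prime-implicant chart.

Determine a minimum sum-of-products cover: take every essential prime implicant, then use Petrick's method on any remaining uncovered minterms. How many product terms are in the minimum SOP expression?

Round 0: 0000✓ 0001✓ 0101✓ 0111✓ 1011✓ 1100✓ 1110✓ 1111✓
Round 1: -111 0-01 000- 01-1 1-11 11-0 111-
PIs = {-111, 0-01, 000-, 01-1, 1-11, 11-0, 111-}
Coverage chart:
  m1: 0-01,000-
  m5: 0-01,01-1
  m7: -111,01-1
  m11: 1-11 ←essential
Essential: 1-11
Petrick residual → -111, 0-01
Min cover (3 terms): bcd + a'c'd + acd

3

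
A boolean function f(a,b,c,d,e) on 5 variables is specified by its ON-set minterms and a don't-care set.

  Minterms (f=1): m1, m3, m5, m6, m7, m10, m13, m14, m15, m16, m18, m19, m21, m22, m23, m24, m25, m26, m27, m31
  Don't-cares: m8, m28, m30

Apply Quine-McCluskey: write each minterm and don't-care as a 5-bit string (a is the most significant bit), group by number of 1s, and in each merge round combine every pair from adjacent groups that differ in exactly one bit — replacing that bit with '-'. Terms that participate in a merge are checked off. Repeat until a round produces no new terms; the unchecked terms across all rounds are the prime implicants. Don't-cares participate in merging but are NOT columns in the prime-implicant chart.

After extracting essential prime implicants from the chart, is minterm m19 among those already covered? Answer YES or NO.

NO

Round 0: 00001✓ 00011✓ 00101✓ 00110✓ 00111✓ 01000✓ 01010✓ 01101✓ 01110✓ 01111✓ 10000✓ 10010✓ 10011✓ 10101✓ 10110✓ 10111✓ 11000✓ 11001✓ 11010✓ 11011✓ 11100✓ 11110✓ 11111✓
Round 1: -0011✓ -0101✓ -0110✓ -0111✓ -1000✓ -1010✓ -1110✓ -1111✓ 0-101✓ 0-110✓ 0-111✓ 00-01✓ 00-11✓ 000-1✓ 001-1✓ 0011-✓ 01-10✓ 010-0✓ 011-1✓ 0111-✓ 1-000✓ 1-010✓ 1-011✓ 1-110✓ 1-111✓ 10-10✓ 10-11✓ 100-0✓ 1001-✓ 101-1✓ 1011-✓ 11-00✓ 11-10✓ 11-11✓ 110-0✓ 110-1✓ 1100-✓ 1101-✓ 111-0✓ 1111-✓
Round 2: --110✓ --111✓ -0-11 -01-1 -011-✓ -1-10 -10-0 -111-✓ 0-1-1 0-11-✓ 00--1 1--10✓ 1--11✓ 1-0-0 1-01-✓ 1-11-✓ 10-1-✓ 11--0 11-1-✓ 110--
Round 3: --11- 1--1-
PIs = {--11-, -0-11, -01-1, -1-10, -10-0, 0-1-1, 00--1, 1--1-, 1-0-0, 11--0, 110--}
Coverage chart:
  m1: 00--1 ←essential
  m3: -0-11,00--1
  m5: -01-1,0-1-1,00--1
  m6: --11- ←essential
  m7: --11-,-0-11,-01-1,0-1-1,00--1
  m10: -1-10,-10-0
  m13: 0-1-1 ←essential
  m14: --11-,-1-10
  m15: --11-,0-1-1
  m16: 1-0-0 ←essential
  m18: 1--1-,1-0-0
  m19: -0-11,1--1-
  m21: -01-1 ←essential
  m22: --11-,1--1-
  m23: --11-,-0-11,-01-1,1--1-
  m24: -10-0,1-0-0,11--0,110--
  m25: 110-- ←essential
  m26: -1-10,-10-0,1--1-,1-0-0,11--0,110--
  m27: 1--1-,110--
  m31: --11-,1--1-
Essential: --11-, -01-1, 0-1-1, 00--1, 1-0-0, 110--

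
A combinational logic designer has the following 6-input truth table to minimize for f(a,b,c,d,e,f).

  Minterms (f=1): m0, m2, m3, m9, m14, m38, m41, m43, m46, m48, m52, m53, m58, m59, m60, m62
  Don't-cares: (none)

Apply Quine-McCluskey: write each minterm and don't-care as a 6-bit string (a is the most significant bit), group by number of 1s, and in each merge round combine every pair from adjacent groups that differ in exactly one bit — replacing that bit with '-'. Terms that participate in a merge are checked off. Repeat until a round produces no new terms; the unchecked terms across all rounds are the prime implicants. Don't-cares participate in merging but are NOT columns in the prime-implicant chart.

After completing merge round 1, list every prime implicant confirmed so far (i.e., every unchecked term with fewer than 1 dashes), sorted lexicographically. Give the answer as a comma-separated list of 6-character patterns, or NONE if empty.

NONE

size-2^0 implicants → 000000(✓)  000010(✓)  000011(✓)  001001(✓)  001110(✓)  100110(✓)  101001(✓)  101011(✓)  101110(✓)  110000(✓)  110100(✓)  110101(✓)  111010(✓)  111011(✓)  111100(✓)  111110(✓)
size-2^1 implicants → -01001  -01110  0000-0  00001-  1-1011  1-1110  10-110  1010-1  11-100  110-00  11010-  111-10  11101-  1111-0
Unchecked terms (primes): -01001, -01110, 0000-0, 00001-, 1-1011, 1-1110, 10-110, 1010-1, 11-100, 110-00, 11010-, 111-10, 11101-, 1111-0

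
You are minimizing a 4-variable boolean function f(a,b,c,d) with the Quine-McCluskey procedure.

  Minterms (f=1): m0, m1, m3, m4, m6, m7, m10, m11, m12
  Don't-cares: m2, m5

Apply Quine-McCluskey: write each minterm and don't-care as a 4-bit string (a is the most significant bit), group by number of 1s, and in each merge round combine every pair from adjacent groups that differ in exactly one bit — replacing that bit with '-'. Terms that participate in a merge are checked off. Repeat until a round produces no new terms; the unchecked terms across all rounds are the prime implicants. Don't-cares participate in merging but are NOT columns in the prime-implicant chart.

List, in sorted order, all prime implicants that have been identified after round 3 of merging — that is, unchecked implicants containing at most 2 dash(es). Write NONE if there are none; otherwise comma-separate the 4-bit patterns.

-01-, -100

Round 0: 0000✓ 0001✓ 0010✓ 0011✓ 0100✓ 0101✓ 0110✓ 0111✓ 1010✓ 1011✓ 1100✓
Round 1: -010✓ -011✓ -100 0-00✓ 0-01✓ 0-10✓ 0-11✓ 00-0✓ 00-1✓ 000-✓ 001-✓ 01-0✓ 01-1✓ 010-✓ 011-✓ 101-✓
Round 2: -01- 0--0✓ 0--1✓ 0-0-✓ 0-1-✓ 00--✓ 01--✓
Round 3: 0---
PIs = {-01-, -100, 0---}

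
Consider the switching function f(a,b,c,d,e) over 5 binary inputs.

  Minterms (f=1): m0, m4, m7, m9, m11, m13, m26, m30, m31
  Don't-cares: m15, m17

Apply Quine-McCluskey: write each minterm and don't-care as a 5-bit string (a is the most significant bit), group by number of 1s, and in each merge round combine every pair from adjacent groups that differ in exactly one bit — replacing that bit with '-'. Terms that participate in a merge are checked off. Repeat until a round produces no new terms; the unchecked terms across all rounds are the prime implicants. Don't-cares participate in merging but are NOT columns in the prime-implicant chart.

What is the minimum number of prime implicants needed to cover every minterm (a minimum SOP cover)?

5

Round 0: 00000✓ 00100✓ 00111✓ 01001✓ 01011✓ 01101✓ 01111✓ 10001 11010✓ 11110✓ 11111✓
Round 1: -1111 0-111 00-00 01-01✓ 01-11✓ 010-1✓ 011-1✓ 11-10 1111-
Round 2: 01--1
PIs = {-1111, 0-111, 00-00, 01--1, 10001, 11-10, 1111-}
Coverage chart:
  m0: 00-00 ←essential
  m4: 00-00 ←essential
  m7: 0-111 ←essential
  m9: 01--1 ←essential
  m11: 01--1 ←essential
  m13: 01--1 ←essential
  m26: 11-10 ←essential
  m30: 11-10,1111-
  m31: -1111,1111-
Essential: 0-111, 00-00, 01--1, 11-10
Petrick residual → -1111
Min cover (5 terms): bcde + a'cde + a'b'd'e' + a'be + abde'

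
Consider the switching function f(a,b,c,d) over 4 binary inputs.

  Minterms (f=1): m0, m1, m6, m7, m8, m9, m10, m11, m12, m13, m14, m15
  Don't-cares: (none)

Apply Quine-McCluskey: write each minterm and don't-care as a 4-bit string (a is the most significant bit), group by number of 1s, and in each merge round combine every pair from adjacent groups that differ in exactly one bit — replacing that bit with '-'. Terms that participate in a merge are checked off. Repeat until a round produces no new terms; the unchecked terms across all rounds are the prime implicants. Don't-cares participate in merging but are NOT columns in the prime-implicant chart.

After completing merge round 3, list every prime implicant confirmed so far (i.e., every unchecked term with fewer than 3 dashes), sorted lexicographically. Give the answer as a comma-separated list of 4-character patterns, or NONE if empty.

-00-, -11-

size-2^0 implicants → 0000(✓)  0001(✓)  0110(✓)  0111(✓)  1000(✓)  1001(✓)  1010(✓)  1011(✓)  1100(✓)  1101(✓)  1110(✓)  1111(✓)
size-2^1 implicants → -000(✓)  -001(✓)  -110(✓)  -111(✓)  000-(✓)  011-(✓)  1-00(✓)  1-01(✓)  1-10(✓)  1-11(✓)  10-0(✓)  10-1(✓)  100-(✓)  101-(✓)  11-0(✓)  11-1(✓)  110-(✓)  111-(✓)
size-2^2 implicants → -00-  -11-  1--0(✓)  1--1(✓)  1-0-(✓)  1-1-(✓)  10--(✓)  11--(✓)
size-2^3 implicants → 1---
Unchecked terms (primes): -00-, -11-, 1---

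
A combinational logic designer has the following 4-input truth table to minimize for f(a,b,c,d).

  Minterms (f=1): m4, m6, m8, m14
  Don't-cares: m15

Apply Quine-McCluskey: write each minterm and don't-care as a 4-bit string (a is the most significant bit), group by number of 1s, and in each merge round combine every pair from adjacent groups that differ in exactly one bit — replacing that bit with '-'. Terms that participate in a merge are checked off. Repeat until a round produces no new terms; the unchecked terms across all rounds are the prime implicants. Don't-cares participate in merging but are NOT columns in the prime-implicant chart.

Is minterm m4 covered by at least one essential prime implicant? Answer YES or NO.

[col 0] 0100*, 0110*, 1000, 1110*, 1111*
[col 1] -110, 01-0, 111-
Prime implicants: -110, 01-0, 1000, 111-
PI chart (minterm → PIs covering it):
  4 | 01-0  (sole → essential)
  6 | -110,01-0
  8 | 1000  (sole → essential)
  14 | -110,111-
Essential prime implicants: 01-0, 1000

YES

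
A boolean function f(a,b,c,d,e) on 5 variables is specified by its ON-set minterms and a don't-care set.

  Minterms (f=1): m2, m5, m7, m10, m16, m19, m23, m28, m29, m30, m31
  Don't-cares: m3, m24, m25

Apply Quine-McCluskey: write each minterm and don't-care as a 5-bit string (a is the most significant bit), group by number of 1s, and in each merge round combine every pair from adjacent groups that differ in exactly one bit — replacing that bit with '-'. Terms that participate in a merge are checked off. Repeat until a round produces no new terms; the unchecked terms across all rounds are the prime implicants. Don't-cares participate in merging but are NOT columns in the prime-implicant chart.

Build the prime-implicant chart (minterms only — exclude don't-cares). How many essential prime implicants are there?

[col 0] 00010*, 00011*, 00101*, 00111*, 01010*, 10000*, 10011*, 10111*, 11000*, 11001*, 11100*, 11101*, 11110*, 11111*
[col 1] -0011*, -0111*, 0-010, 00-11*, 0001-, 001-1, 1-000, 1-111, 10-11*, 11-00*, 11-01*, 1100-*, 111-0*, 111-1*, 1110-*, 1111-*
[col 2] -0-11, 11-0-, 111--
Prime implicants: -0-11, 0-010, 0001-, 001-1, 1-000, 1-111, 11-0-, 111--
PI chart (minterm → PIs covering it):
  2 | 0-010,0001-
  5 | 001-1  (sole → essential)
  7 | -0-11,001-1
  10 | 0-010  (sole → essential)
  16 | 1-000  (sole → essential)
  19 | -0-11  (sole → essential)
  23 | -0-11,1-111
  28 | 11-0-,111--
  29 | 11-0-,111--
  30 | 111--  (sole → essential)
  31 | 1-111,111--
Essential prime implicants: -0-11, 0-010, 001-1, 1-000, 111--

5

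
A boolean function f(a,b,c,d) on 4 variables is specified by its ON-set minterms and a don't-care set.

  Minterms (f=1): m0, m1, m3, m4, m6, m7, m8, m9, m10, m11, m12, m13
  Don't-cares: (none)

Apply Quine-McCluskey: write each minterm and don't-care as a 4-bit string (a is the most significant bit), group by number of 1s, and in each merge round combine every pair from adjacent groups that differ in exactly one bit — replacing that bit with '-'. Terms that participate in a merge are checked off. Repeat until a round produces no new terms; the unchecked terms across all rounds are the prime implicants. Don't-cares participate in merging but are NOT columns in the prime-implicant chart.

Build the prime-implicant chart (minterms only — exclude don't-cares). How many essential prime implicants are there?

2

[col 0] 0000*, 0001*, 0011*, 0100*, 0110*, 0111*, 1000*, 1001*, 1010*, 1011*, 1100*, 1101*
[col 1] -000*, -001*, -011*, -100*, 0-00*, 0-11, 00-1*, 000-*, 01-0, 011-, 1-00*, 1-01*, 10-0*, 10-1*, 100-*, 101-*, 110-*
[col 2] --00, -0-1, -00-, 1-0-, 10--
Prime implicants: --00, -0-1, -00-, 0-11, 01-0, 011-, 1-0-, 10--
PI chart (minterm → PIs covering it):
  0 | --00,-00-
  1 | -0-1,-00-
  3 | -0-1,0-11
  4 | --00,01-0
  6 | 01-0,011-
  7 | 0-11,011-
  8 | --00,-00-,1-0-,10--
  9 | -0-1,-00-,1-0-,10--
  10 | 10--  (sole → essential)
  11 | -0-1,10--
  12 | --00,1-0-
  13 | 1-0-  (sole → essential)
Essential prime implicants: 1-0-, 10--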